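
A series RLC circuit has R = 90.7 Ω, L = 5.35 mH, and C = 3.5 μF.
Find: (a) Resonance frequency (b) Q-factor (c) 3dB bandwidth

Step 1 — Resonance condition Im(Z)=0 gives ω₀ = 1/√(LC).
Step 2 — ω₀ = 1/√(0.00535·3.5e-06) = 7308 rad/s.
Step 3 — f₀ = ω₀/(2π) = 1163 Hz.
Step 4 — Series Q: Q = ω₀L/R = 7308·0.00535/90.7 = 0.4311.
Step 5 — 3dB bandwidth: Δω = ω₀/Q = 1.695e+04 rad/s; BW = Δω/(2π) = 2698 Hz.

(a) f₀ = 1163 Hz  (b) Q = 0.4311  (c) BW = 2698 Hz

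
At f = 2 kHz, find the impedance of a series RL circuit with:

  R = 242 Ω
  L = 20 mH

Step 1 — Angular frequency: ω = 2π·f = 2π·2000 = 1.257e+04 rad/s.
Step 2 — Component impedances:
  R: Z = R = 242 Ω
  L: Z = jωL = j·1.257e+04·0.02 = 0 + j251.3 Ω
Step 3 — Series combination: Z_total = R + L = 242 + j251.3 Ω = 348.9∠46.1° Ω.

Z = 242 + j251.3 Ω = 348.9∠46.1° Ω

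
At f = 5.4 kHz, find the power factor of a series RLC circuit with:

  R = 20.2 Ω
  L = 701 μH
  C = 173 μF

Step 1 — Angular frequency: ω = 2π·f = 2π·5400 = 3.393e+04 rad/s.
Step 2 — Component impedances:
  R: Z = R = 20.2 Ω
  L: Z = jωL = j·3.393e+04·0.000701 = 0 + j23.78 Ω
  C: Z = 1/(jωC) = -j/(ω·C) = 0 - j0.1704 Ω
Step 3 — Series combination: Z_total = R + L + C = 20.2 + j23.61 Ω = 31.08∠49.5° Ω.
Step 4 — Power factor: PF = cos(φ) = Re(Z)/|Z| = 20.2/31.075 = 0.65.
Step 5 — Type: Im(Z) = 23.61 ⇒ lagging (phase φ = 49.5°).

PF = 0.65 (lagging, φ = 49.5°)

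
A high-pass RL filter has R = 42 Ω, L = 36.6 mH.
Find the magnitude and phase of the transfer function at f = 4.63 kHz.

Step 1 — Angular frequency: ω = 2π·4630 = 2.909e+04 rad/s.
Step 2 — Transfer function: H(jω) = jωL/(R + jωL).
Step 3 — Numerator jωL = j·1065; denominator R + jωL = 42 + j1065.
Step 4 — H = 0.9984 + j0.03939.
Step 5 — Magnitude: |H| = 0.9992 (-0.0 dB); phase: φ = 2.3°.

|H| = 0.9992 (-0.0 dB), φ = 2.3°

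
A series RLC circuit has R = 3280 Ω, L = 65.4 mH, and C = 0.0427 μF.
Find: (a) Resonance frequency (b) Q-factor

Step 1 — Resonance condition Im(Z)=0 gives ω₀ = 1/√(LC).
Step 2 — ω₀ = 1/√(0.0654·4.27e-08) = 1.892e+04 rad/s.
Step 3 — f₀ = ω₀/(2π) = 3012 Hz.
Step 4 — Series Q: Q = ω₀L/R = 1.892e+04·0.0654/3280 = 0.3773.

(a) f₀ = 3012 Hz  (b) Q = 0.3773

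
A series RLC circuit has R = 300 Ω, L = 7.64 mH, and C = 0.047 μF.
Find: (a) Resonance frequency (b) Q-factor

Step 1 — Resonance condition Im(Z)=0 gives ω₀ = 1/√(LC).
Step 2 — ω₀ = 1/√(0.00764·4.7e-08) = 5.277e+04 rad/s.
Step 3 — f₀ = ω₀/(2π) = 8399 Hz.
Step 4 — Series Q: Q = ω₀L/R = 5.277e+04·0.00764/300 = 1.344.

(a) f₀ = 8399 Hz  (b) Q = 1.344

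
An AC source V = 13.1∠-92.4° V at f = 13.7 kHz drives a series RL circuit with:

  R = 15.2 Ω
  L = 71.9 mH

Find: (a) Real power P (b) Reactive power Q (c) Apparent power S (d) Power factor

Step 1 — Angular frequency: ω = 2π·f = 2π·1.37e+04 = 8.608e+04 rad/s.
Step 2 — Component impedances:
  R: Z = R = 15.2 Ω
  L: Z = jωL = j·8.608e+04·0.0719 = 0 + j6189 Ω
Step 3 — Series combination: Z_total = R + L = 15.2 + j6189 Ω = 6189∠89.9° Ω.
Step 4 — Source phasor: V = 13.1∠-92.4° V = -0.5486 - j13.09 V.
Step 5 — Current: I = V / Z = -0.002115 + j8.344e-05 A = 0.002117∠177.7° A.
Step 6 — Complex power: S = V·I* = 6.81e-05 + j0.02773 VA.
Step 7 — Real power: P = Re(S) = 6.81e-05 W.
Step 8 — Reactive power: Q = Im(S) = 0.02773 VAR.
Step 9 — Apparent power: |S| = 0.02773 VA.
Step 10 — Power factor: PF = P/|S| = 0.002456 (lagging).

(a) P = 6.81e-05 W  (b) Q = 0.02773 VAR  (c) S = 0.02773 VA  (d) PF = 0.002456 (lagging)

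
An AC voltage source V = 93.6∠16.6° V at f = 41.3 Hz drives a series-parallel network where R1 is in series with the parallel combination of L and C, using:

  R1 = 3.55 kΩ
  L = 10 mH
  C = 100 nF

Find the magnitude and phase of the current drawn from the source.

Step 1 — Angular frequency: ω = 2π·f = 2π·41.3 = 259.5 rad/s.
Step 2 — Component impedances:
  R1: Z = R = 3550 Ω
  L: Z = jωL = j·259.5·0.01 = 0 + j2.595 Ω
  C: Z = 1/(jωC) = -j/(ω·C) = 0 - j3.854e+04 Ω
Step 3 — Parallel branch: L || C = 1/(1/L + 1/C) = 0 + j2.595 Ω.
Step 4 — Series with R1: Z_total = R1 + (L || C) = 3550 + j2.595 Ω = 3550∠0.0° Ω.
Step 5 — Source phasor: V = 93.6∠16.6° V = 89.7 + j26.74 V.
Step 6 — Ohm's law: I = V / Z_total = (89.7 + j26.74) / (3550 + j2.595) = 0.02527 + j0.007514 A.
Step 7 — Convert to polar: |I| = 0.02637 A, ∠I = 16.6°.

I = 0.02637∠16.6° A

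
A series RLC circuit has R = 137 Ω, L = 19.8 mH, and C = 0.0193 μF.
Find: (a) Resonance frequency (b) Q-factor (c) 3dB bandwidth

Step 1 — Resonance: ω₀ = 1/√(LC) = 1/√(0.0198·1.93e-08) = 5.116e+04 rad/s.
Step 2 — f₀ = ω₀/(2π) = 8142 Hz.
Step 3 — Series Q: Q = ω₀L/R = 5.116e+04·0.0198/137 = 7.393.
Step 4 — Bandwidth: Δω = ω₀/Q = 6919 rad/s; BW = Δω/(2π) = 1101 Hz.

(a) f₀ = 8142 Hz  (b) Q = 7.393  (c) BW = 1101 Hz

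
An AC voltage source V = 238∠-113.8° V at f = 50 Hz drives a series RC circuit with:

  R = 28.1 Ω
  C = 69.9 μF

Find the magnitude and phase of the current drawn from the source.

Step 1 — Angular frequency: ω = 2π·f = 2π·50 = 314.2 rad/s.
Step 2 — Component impedances:
  R: Z = R = 28.1 Ω
  C: Z = 1/(jωC) = -j/(ω·C) = 0 - j45.54 Ω
Step 3 — Series combination: Z_total = R + C = 28.1 - j45.54 Ω = 53.51∠-58.3° Ω.
Step 4 — Source phasor: V = 238∠-113.8° V = -96.04 - j217.8 V.
Step 5 — Ohm's law: I = V / Z_total = (-96.04 - j217.8) / (28.1 - j45.54) = 2.521 - j3.665 A.
Step 6 — Convert to polar: |I| = 4.448 A, ∠I = -55.5°.

I = 4.448∠-55.5° A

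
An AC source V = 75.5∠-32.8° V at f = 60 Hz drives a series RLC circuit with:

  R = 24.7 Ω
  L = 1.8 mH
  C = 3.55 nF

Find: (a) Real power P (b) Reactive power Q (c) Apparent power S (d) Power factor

Step 1 — Angular frequency: ω = 2π·f = 2π·60 = 377 rad/s.
Step 2 — Component impedances:
  R: Z = R = 24.7 Ω
  L: Z = jωL = j·377·0.0018 = 0 + j0.6786 Ω
  C: Z = 1/(jωC) = -j/(ω·C) = 0 - j7.472e+05 Ω
Step 3 — Series combination: Z_total = R + L + C = 24.7 - j7.472e+05 Ω = 7.472e+05∠-90.0° Ω.
Step 4 — Source phasor: V = 75.5∠-32.8° V = 63.46 - j40.9 V.
Step 5 — Current: I = V / Z = 5.474e-05 + j8.493e-05 A = 0.000101∠57.2° A.
Step 6 — Complex power: S = V·I* = 2.522e-07 - j0.007629 VA.
Step 7 — Real power: P = Re(S) = 2.522e-07 W.
Step 8 — Reactive power: Q = Im(S) = -0.007629 VAR.
Step 9 — Apparent power: |S| = 0.007629 VA.
Step 10 — Power factor: PF = P/|S| = 3.306e-05 (leading).

(a) P = 2.522e-07 W  (b) Q = -0.007629 VAR  (c) S = 0.007629 VA  (d) PF = 3.306e-05 (leading)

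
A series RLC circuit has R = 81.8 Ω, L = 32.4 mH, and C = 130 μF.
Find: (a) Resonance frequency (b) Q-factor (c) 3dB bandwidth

Step 1 — Resonance: ω₀ = 1/√(LC) = 1/√(0.0324·0.00013) = 487.3 rad/s.
Step 2 — f₀ = ω₀/(2π) = 77.55 Hz.
Step 3 — Series Q: Q = ω₀L/R = 487.3·0.0324/81.8 = 0.193.
Step 4 — Bandwidth: Δω = ω₀/Q = 2525 rad/s; BW = Δω/(2π) = 401.8 Hz.

(a) f₀ = 77.55 Hz  (b) Q = 0.193  (c) BW = 401.8 Hz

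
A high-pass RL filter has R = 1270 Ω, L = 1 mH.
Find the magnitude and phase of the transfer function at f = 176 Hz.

Step 1 — Angular frequency: ω = 2π·176 = 1106 rad/s.
Step 2 — Transfer function: H(jω) = jωL/(R + jωL).
Step 3 — Numerator jωL = j·1.106; denominator R + jωL = 1270 + j1.106.
Step 4 — H = 7.582e-07 + j0.0008707.
Step 5 — Magnitude: |H| = 0.0008707 (-61.2 dB); phase: φ = 90.0°.

|H| = 0.0008707 (-61.2 dB), φ = 90.0°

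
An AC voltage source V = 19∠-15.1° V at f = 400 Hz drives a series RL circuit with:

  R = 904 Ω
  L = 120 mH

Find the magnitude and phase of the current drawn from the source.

Step 1 — Angular frequency: ω = 2π·f = 2π·400 = 2513 rad/s.
Step 2 — Component impedances:
  R: Z = R = 904 Ω
  L: Z = jωL = j·2513·0.12 = 0 + j301.6 Ω
Step 3 — Series combination: Z_total = R + L = 904 + j301.6 Ω = 953∠18.4° Ω.
Step 4 — Source phasor: V = 19∠-15.1° V = 18.34 - j4.95 V.
Step 5 — Ohm's law: I = V / Z_total = (18.34 - j4.95) / (904 + j301.6) = 0.01662 - j0.01102 A.
Step 6 — Convert to polar: |I| = 0.01994 A, ∠I = -33.5°.

I = 0.01994∠-33.5° A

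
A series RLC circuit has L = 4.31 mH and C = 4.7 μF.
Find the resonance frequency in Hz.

Step 1 — Resonance condition Im(Z)=0 gives ω₀ = 1/√(LC).
Step 2 — ω₀ = 1/√(0.00431·4.7e-06) = 7026 rad/s.
Step 3 — f₀ = ω₀/(2π) = 1118 Hz.

f₀ = 1118 Hz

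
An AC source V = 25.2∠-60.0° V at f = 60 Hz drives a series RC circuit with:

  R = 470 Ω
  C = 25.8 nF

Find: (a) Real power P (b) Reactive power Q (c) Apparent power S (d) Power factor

Step 1 — Angular frequency: ω = 2π·f = 2π·60 = 377 rad/s.
Step 2 — Component impedances:
  R: Z = R = 470 Ω
  C: Z = 1/(jωC) = -j/(ω·C) = 0 - j1.028e+05 Ω
Step 3 — Series combination: Z_total = R + C = 470 - j1.028e+05 Ω = 1.028e+05∠-89.7° Ω.
Step 4 — Source phasor: V = 25.2∠-60.0° V = 12.6 - j21.82 V.
Step 5 — Current: I = V / Z = 0.0002128 + j0.0001216 A = 0.0002451∠29.7° A.
Step 6 — Complex power: S = V·I* = 2.824e-05 - j0.006177 VA.
Step 7 — Real power: P = Re(S) = 2.824e-05 W.
Step 8 — Reactive power: Q = Im(S) = -0.006177 VAR.
Step 9 — Apparent power: |S| = 0.006177 VA.
Step 10 — Power factor: PF = P/|S| = 0.004571 (leading).

(a) P = 2.824e-05 W  (b) Q = -0.006177 VAR  (c) S = 0.006177 VA  (d) PF = 0.004571 (leading)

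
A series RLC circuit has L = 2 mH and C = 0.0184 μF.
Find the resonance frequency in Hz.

Step 1 — Resonance condition Im(Z)=0 gives ω₀ = 1/√(LC).
Step 2 — ω₀ = 1/√(0.002·1.84e-08) = 1.648e+05 rad/s.
Step 3 — f₀ = ω₀/(2π) = 2.624e+04 Hz.

f₀ = 2.624e+04 Hz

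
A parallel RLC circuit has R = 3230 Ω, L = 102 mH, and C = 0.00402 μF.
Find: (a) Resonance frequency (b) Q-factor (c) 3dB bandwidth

Step 1 — Resonance: ω₀ = 1/√(LC) = 1/√(0.102·4.02e-09) = 4.938e+04 rad/s.
Step 2 — f₀ = ω₀/(2π) = 7860 Hz.
Step 3 — Parallel Q: Q = R/(ω₀L) = 3230/(4.938e+04·0.102) = 0.6412.
Step 4 — Bandwidth: Δω = ω₀/Q = 7.701e+04 rad/s; BW = Δω/(2π) = 1.226e+04 Hz.

(a) f₀ = 7860 Hz  (b) Q = 0.6412  (c) BW = 1.226e+04 Hz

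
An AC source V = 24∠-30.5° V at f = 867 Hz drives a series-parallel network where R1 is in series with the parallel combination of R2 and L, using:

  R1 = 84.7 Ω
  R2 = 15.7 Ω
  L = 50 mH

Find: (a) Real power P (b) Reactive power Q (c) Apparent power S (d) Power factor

Step 1 — Angular frequency: ω = 2π·f = 2π·867 = 5448 rad/s.
Step 2 — Component impedances:
  R1: Z = R = 84.7 Ω
  R2: Z = R = 15.7 Ω
  L: Z = jωL = j·5448·0.05 = 0 + j272.4 Ω
Step 3 — Parallel branch: R2 || L = 1/(1/R2 + 1/L) = 15.65 + j0.902 Ω.
Step 4 — Series with R1: Z_total = R1 + (R2 || L) = 100.3 + j0.902 Ω = 100.4∠0.5° Ω.
Step 5 — Source phasor: V = 24∠-30.5° V = 20.68 - j12.18 V.
Step 6 — Current: I = V / Z = 0.205 - j0.1232 A = 0.2392∠-31.0° A.
Step 7 — Complex power: S = V·I* = 5.74 + j0.05159 VA.
Step 8 — Real power: P = Re(S) = 5.74 W.
Step 9 — Reactive power: Q = Im(S) = 0.05159 VAR.
Step 10 — Apparent power: |S| = 5.74 VA.
Step 11 — Power factor: PF = P/|S| = 1 (lagging).

(a) P = 5.74 W  (b) Q = 0.05159 VAR  (c) S = 5.74 VA  (d) PF = 1 (lagging)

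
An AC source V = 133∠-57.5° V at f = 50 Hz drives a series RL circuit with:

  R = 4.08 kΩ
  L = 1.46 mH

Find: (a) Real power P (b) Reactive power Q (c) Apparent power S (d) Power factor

Step 1 — Angular frequency: ω = 2π·f = 2π·50 = 314.2 rad/s.
Step 2 — Component impedances:
  R: Z = R = 4080 Ω
  L: Z = jωL = j·314.2·0.00146 = 0 + j0.4587 Ω
Step 3 — Series combination: Z_total = R + L = 4080 + j0.4587 Ω = 4080∠0.0° Ω.
Step 4 — Source phasor: V = 133∠-57.5° V = 71.46 - j112.2 V.
Step 5 — Current: I = V / Z = 0.01751 - j0.02749 A = 0.0326∠-57.5° A.
Step 6 — Complex power: S = V·I* = 4.336 + j0.0004874 VA.
Step 7 — Real power: P = Re(S) = 4.336 W.
Step 8 — Reactive power: Q = Im(S) = 0.0004874 VAR.
Step 9 — Apparent power: |S| = 4.336 VA.
Step 10 — Power factor: PF = P/|S| = 1 (lagging).

(a) P = 4.336 W  (b) Q = 0.0004874 VAR  (c) S = 4.336 VA  (d) PF = 1 (lagging)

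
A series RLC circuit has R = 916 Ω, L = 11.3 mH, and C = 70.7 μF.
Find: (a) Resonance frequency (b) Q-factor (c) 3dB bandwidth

Step 1 — Resonance condition Im(Z)=0 gives ω₀ = 1/√(LC).
Step 2 — ω₀ = 1/√(0.0113·7.07e-05) = 1119 rad/s.
Step 3 — f₀ = ω₀/(2π) = 178.1 Hz.
Step 4 — Series Q: Q = ω₀L/R = 1119·0.0113/916 = 0.0138.
Step 5 — 3dB bandwidth: Δω = ω₀/Q = 8.106e+04 rad/s; BW = Δω/(2π) = 1.29e+04 Hz.

(a) f₀ = 178.1 Hz  (b) Q = 0.0138  (c) BW = 1.29e+04 Hz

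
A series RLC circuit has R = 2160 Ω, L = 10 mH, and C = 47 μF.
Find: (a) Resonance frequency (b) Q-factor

Step 1 — Resonance condition Im(Z)=0 gives ω₀ = 1/√(LC).
Step 2 — ω₀ = 1/√(0.01·4.7e-05) = 1459 rad/s.
Step 3 — f₀ = ω₀/(2π) = 232.2 Hz.
Step 4 — Series Q: Q = ω₀L/R = 1459·0.01/2160 = 0.006753.

(a) f₀ = 232.2 Hz  (b) Q = 0.006753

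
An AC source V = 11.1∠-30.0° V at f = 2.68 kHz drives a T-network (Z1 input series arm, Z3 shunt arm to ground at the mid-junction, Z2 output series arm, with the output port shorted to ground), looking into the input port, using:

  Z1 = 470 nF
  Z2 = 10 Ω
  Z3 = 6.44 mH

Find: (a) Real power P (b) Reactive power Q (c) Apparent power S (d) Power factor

Step 1 — Angular frequency: ω = 2π·f = 2π·2680 = 1.684e+04 rad/s.
Step 2 — Component impedances:
  Z1: Z = 1/(jωC) = -j/(ω·C) = 0 - j126.4 Ω
  Z2: Z = R = 10 Ω
  Z3: Z = jωL = j·1.684e+04·0.00644 = 0 + j108.4 Ω
Step 3 — With the output port shorted to ground, the output series arm Z2 runs from the junction to ground; the shunt arm Z3 also runs from the junction to ground. They appear in parallel: Z3 || Z2 = 9.916 + j0.9144 Ω.
Step 4 — Series with input arm Z1: Z_in = Z1 + (Z3 || Z2) = 9.916 - j125.4 Ω = 125.8∠-85.5° Ω.
Step 5 — Source phasor: V = 11.1∠-30.0° V = 9.613 - j5.55 V.
Step 6 — Current: I = V / Z = 0.04999 + j0.07268 A = 0.08821∠55.5° A.
Step 7 — Complex power: S = V·I* = 0.07716 - j0.9761 VA.
Step 8 — Real power: P = Re(S) = 0.07716 W.
Step 9 — Reactive power: Q = Im(S) = -0.9761 VAR.
Step 10 — Apparent power: |S| = 0.9792 VA.
Step 11 — Power factor: PF = P/|S| = 0.0788 (leading).

(a) P = 0.07716 W  (b) Q = -0.9761 VAR  (c) S = 0.9792 VA  (d) PF = 0.0788 (leading)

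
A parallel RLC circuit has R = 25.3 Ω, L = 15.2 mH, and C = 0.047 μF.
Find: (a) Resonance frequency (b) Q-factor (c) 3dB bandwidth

Step 1 — Resonance: ω₀ = 1/√(LC) = 1/√(0.0152·4.7e-08) = 3.741e+04 rad/s.
Step 2 — f₀ = ω₀/(2π) = 5955 Hz.
Step 3 — Parallel Q: Q = R/(ω₀L) = 25.3/(3.741e+04·0.0152) = 0.04449.
Step 4 — Bandwidth: Δω = ω₀/Q = 8.41e+05 rad/s; BW = Δω/(2π) = 1.338e+05 Hz.

(a) f₀ = 5955 Hz  (b) Q = 0.04449  (c) BW = 1.338e+05 Hz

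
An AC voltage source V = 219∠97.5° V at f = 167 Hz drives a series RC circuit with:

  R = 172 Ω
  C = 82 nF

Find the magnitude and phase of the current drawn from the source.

Step 1 — Angular frequency: ω = 2π·f = 2π·167 = 1049 rad/s.
Step 2 — Component impedances:
  R: Z = R = 172 Ω
  C: Z = 1/(jωC) = -j/(ω·C) = 0 - j1.162e+04 Ω
Step 3 — Series combination: Z_total = R + C = 172 - j1.162e+04 Ω = 1.162e+04∠-89.2° Ω.
Step 4 — Source phasor: V = 219∠97.5° V = -28.59 + j217.1 V.
Step 5 — Ohm's law: I = V / Z_total = (-28.59 + j217.1) / (172 - j1.162e+04) = -0.01871 - j0.002183 A.
Step 6 — Convert to polar: |I| = 0.01884 A, ∠I = -173.3°.

I = 0.01884∠-173.3° A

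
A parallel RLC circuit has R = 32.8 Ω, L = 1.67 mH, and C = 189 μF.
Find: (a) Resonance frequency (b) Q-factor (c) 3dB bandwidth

Step 1 — Resonance: ω₀ = 1/√(LC) = 1/√(0.00167·0.000189) = 1780 rad/s.
Step 2 — f₀ = ω₀/(2π) = 283.3 Hz.
Step 3 — Parallel Q: Q = R/(ω₀L) = 32.8/(1780·0.00167) = 11.03.
Step 4 — Bandwidth: Δω = ω₀/Q = 161.3 rad/s; BW = Δω/(2π) = 25.67 Hz.

(a) f₀ = 283.3 Hz  (b) Q = 11.03  (c) BW = 25.67 Hz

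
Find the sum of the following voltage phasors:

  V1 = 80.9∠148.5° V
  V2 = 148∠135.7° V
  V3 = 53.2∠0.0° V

Step 1 — Convert each phasor to rectangular form:
  V1 = 80.9·(cos(148.5°) + j·sin(148.5°)) = -68.98 + j42.27 V
  V2 = 148·(cos(135.7°) + j·sin(135.7°)) = -105.9 + j103.4 V
  V3 = 53.2·(cos(0.0°) + j·sin(0.0°)) = 53.2 V
Step 2 — Sum components: V_total = -121.7 + j145.6 V.
Step 3 — Convert to polar: |V_total| = 189.8 V, ∠V_total = 129.9°.

V_total = 189.8∠129.9° V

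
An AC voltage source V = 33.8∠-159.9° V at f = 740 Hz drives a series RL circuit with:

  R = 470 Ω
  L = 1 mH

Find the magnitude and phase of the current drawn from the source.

Step 1 — Angular frequency: ω = 2π·f = 2π·740 = 4650 rad/s.
Step 2 — Component impedances:
  R: Z = R = 470 Ω
  L: Z = jωL = j·4650·0.001 = 0 + j4.65 Ω
Step 3 — Series combination: Z_total = R + L = 470 + j4.65 Ω = 470∠0.6° Ω.
Step 4 — Source phasor: V = 33.8∠-159.9° V = -31.74 - j11.62 V.
Step 5 — Ohm's law: I = V / Z_total = (-31.74 - j11.62) / (470 + j4.65) = -0.06777 - j0.02404 A.
Step 6 — Convert to polar: |I| = 0.07191 A, ∠I = -160.5°.

I = 0.07191∠-160.5° A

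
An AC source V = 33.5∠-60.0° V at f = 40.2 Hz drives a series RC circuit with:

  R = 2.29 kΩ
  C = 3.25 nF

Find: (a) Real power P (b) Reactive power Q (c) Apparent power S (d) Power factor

Step 1 — Angular frequency: ω = 2π·f = 2π·40.2 = 252.6 rad/s.
Step 2 — Component impedances:
  R: Z = R = 2290 Ω
  C: Z = 1/(jωC) = -j/(ω·C) = 0 - j1.218e+06 Ω
Step 3 — Series combination: Z_total = R + C = 2290 - j1.218e+06 Ω = 1.218e+06∠-89.9° Ω.
Step 4 — Source phasor: V = 33.5∠-60.0° V = 16.75 - j29.01 V.
Step 5 — Current: I = V / Z = 2.384e-05 + j1.371e-05 A = 2.75e-05∠29.9° A.
Step 6 — Complex power: S = V·I* = 1.732e-06 - j0.0009212 VA.
Step 7 — Real power: P = Re(S) = 1.732e-06 W.
Step 8 — Reactive power: Q = Im(S) = -0.0009212 VAR.
Step 9 — Apparent power: |S| = 0.0009213 VA.
Step 10 — Power factor: PF = P/|S| = 0.00188 (leading).

(a) P = 1.732e-06 W  (b) Q = -0.0009212 VAR  (c) S = 0.0009213 VA  (d) PF = 0.00188 (leading)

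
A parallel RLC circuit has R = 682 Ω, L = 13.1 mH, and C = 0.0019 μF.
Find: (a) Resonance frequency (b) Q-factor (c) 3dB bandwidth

Step 1 — Resonance: ω₀ = 1/√(LC) = 1/√(0.0131·1.9e-09) = 2.004e+05 rad/s.
Step 2 — f₀ = ω₀/(2π) = 3.19e+04 Hz.
Step 3 — Parallel Q: Q = R/(ω₀L) = 682/(2.004e+05·0.0131) = 0.2597.
Step 4 — Bandwidth: Δω = ω₀/Q = 7.717e+05 rad/s; BW = Δω/(2π) = 1.228e+05 Hz.

(a) f₀ = 3.19e+04 Hz  (b) Q = 0.2597  (c) BW = 1.228e+05 Hz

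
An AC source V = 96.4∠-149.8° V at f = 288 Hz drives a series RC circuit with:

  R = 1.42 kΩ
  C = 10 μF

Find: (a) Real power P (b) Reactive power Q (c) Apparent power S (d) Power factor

Step 1 — Angular frequency: ω = 2π·f = 2π·288 = 1810 rad/s.
Step 2 — Component impedances:
  R: Z = R = 1420 Ω
  C: Z = 1/(jωC) = -j/(ω·C) = 0 - j55.26 Ω
Step 3 — Series combination: Z_total = R + C = 1420 - j55.26 Ω = 1421∠-2.2° Ω.
Step 4 — Source phasor: V = 96.4∠-149.8° V = -83.32 - j48.49 V.
Step 5 — Current: I = V / Z = -0.05726 - j0.03638 A = 0.06784∠-147.6° A.
Step 6 — Complex power: S = V·I* = 6.534 - j0.2543 VA.
Step 7 — Real power: P = Re(S) = 6.534 W.
Step 8 — Reactive power: Q = Im(S) = -0.2543 VAR.
Step 9 — Apparent power: |S| = 6.539 VA.
Step 10 — Power factor: PF = P/|S| = 0.9992 (leading).

(a) P = 6.534 W  (b) Q = -0.2543 VAR  (c) S = 6.539 VA  (d) PF = 0.9992 (leading)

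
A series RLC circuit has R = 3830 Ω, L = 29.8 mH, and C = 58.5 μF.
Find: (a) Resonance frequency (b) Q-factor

Step 1 — Resonance condition Im(Z)=0 gives ω₀ = 1/√(LC).
Step 2 — ω₀ = 1/√(0.0298·5.85e-05) = 757.4 rad/s.
Step 3 — f₀ = ω₀/(2π) = 120.5 Hz.
Step 4 — Series Q: Q = ω₀L/R = 757.4·0.0298/3830 = 0.005893.

(a) f₀ = 120.5 Hz  (b) Q = 0.005893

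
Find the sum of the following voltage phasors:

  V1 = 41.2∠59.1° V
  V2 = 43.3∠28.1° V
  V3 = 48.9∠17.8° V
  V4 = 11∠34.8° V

Step 1 — Convert each phasor to rectangular form:
  V1 = 41.2·(cos(59.1°) + j·sin(59.1°)) = 21.16 + j35.35 V
  V2 = 43.3·(cos(28.1°) + j·sin(28.1°)) = 38.2 + j20.39 V
  V3 = 48.9·(cos(17.8°) + j·sin(17.8°)) = 46.56 + j14.95 V
  V4 = 11·(cos(34.8°) + j·sin(34.8°)) = 9.033 + j6.278 V
Step 2 — Sum components: V_total = 114.9 + j76.97 V.
Step 3 — Convert to polar: |V_total| = 138.3 V, ∠V_total = 33.8°.

V_total = 138.3∠33.8° V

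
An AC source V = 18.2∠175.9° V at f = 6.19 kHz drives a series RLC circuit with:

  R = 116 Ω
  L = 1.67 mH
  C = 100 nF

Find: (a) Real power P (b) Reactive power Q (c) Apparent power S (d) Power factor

Step 1 — Angular frequency: ω = 2π·f = 2π·6190 = 3.889e+04 rad/s.
Step 2 — Component impedances:
  R: Z = R = 116 Ω
  L: Z = jωL = j·3.889e+04·0.00167 = 0 + j64.95 Ω
  C: Z = 1/(jωC) = -j/(ω·C) = 0 - j257.1 Ω
Step 3 — Series combination: Z_total = R + L + C = 116 - j192.2 Ω = 224.5∠-58.9° Ω.
Step 4 — Source phasor: V = 18.2∠175.9° V = -18.15 + j1.301 V.
Step 5 — Current: I = V / Z = -0.04676 - j0.06624 A = 0.08108∠-125.2° A.
Step 6 — Complex power: S = V·I* = 0.7626 - j1.263 VA.
Step 7 — Real power: P = Re(S) = 0.7626 W.
Step 8 — Reactive power: Q = Im(S) = -1.263 VAR.
Step 9 — Apparent power: |S| = 1.476 VA.
Step 10 — Power factor: PF = P/|S| = 0.5168 (leading).

(a) P = 0.7626 W  (b) Q = -1.263 VAR  (c) S = 1.476 VA  (d) PF = 0.5168 (leading)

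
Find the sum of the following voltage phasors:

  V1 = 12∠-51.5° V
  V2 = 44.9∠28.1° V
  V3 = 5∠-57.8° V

Step 1 — Convert each phasor to rectangular form:
  V1 = 12·(cos(-51.5°) + j·sin(-51.5°)) = 7.47 - j9.391 V
  V2 = 44.9·(cos(28.1°) + j·sin(28.1°)) = 39.61 + j21.15 V
  V3 = 5·(cos(-57.8°) + j·sin(-57.8°)) = 2.664 - j4.231 V
Step 2 — Sum components: V_total = 49.74 + j7.526 V.
Step 3 — Convert to polar: |V_total| = 50.31 V, ∠V_total = 8.6°.

V_total = 50.31∠8.6° V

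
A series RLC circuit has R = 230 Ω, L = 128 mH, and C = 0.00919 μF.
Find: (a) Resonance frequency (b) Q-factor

Step 1 — Resonance condition Im(Z)=0 gives ω₀ = 1/√(LC).
Step 2 — ω₀ = 1/√(0.128·9.19e-09) = 2.916e+04 rad/s.
Step 3 — f₀ = ω₀/(2π) = 4640 Hz.
Step 4 — Series Q: Q = ω₀L/R = 2.916e+04·0.128/230 = 16.23.

(a) f₀ = 4640 Hz  (b) Q = 16.23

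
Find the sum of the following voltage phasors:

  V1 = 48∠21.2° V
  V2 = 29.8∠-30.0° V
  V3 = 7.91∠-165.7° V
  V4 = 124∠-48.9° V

Step 1 — Convert each phasor to rectangular form:
  V1 = 48·(cos(21.2°) + j·sin(21.2°)) = 44.75 + j17.36 V
  V2 = 29.8·(cos(-30.0°) + j·sin(-30.0°)) = 25.81 - j14.9 V
  V3 = 7.91·(cos(-165.7°) + j·sin(-165.7°)) = -7.665 - j1.954 V
  V4 = 124·(cos(-48.9°) + j·sin(-48.9°)) = 81.51 - j93.44 V
Step 2 — Sum components: V_total = 144.4 - j92.94 V.
Step 3 — Convert to polar: |V_total| = 171.7 V, ∠V_total = -32.8°.

V_total = 171.7∠-32.8° V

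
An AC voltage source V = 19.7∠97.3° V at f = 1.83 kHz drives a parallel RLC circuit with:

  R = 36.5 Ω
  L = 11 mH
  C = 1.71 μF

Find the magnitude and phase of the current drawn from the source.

Step 1 — Angular frequency: ω = 2π·f = 2π·1830 = 1.15e+04 rad/s.
Step 2 — Component impedances:
  R: Z = R = 36.5 Ω
  L: Z = jωL = j·1.15e+04·0.011 = 0 + j126.5 Ω
  C: Z = 1/(jωC) = -j/(ω·C) = 0 - j50.86 Ω
Step 3 — Parallel combination: 1/Z_total = 1/R + 1/L + 1/C; Z_total = 30.82 - j13.23 Ω = 33.54∠-23.2° Ω.
Step 4 — Source phasor: V = 19.7∠97.3° V = -2.503 + j19.54 V.
Step 5 — Ohm's law: I = V / Z_total = (-2.503 + j19.54) / (30.82 - j13.23) = -0.2983 + j0.5059 A.
Step 6 — Convert to polar: |I| = 0.5873 A, ∠I = 120.5°.

I = 0.5873∠120.5° A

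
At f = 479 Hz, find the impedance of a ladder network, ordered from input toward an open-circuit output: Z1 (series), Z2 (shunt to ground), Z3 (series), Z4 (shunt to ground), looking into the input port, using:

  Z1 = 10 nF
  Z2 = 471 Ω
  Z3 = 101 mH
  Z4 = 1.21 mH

Step 1 — Angular frequency: ω = 2π·f = 2π·479 = 3010 rad/s.
Step 2 — Component impedances:
  Z1: Z = 1/(jωC) = -j/(ω·C) = 0 - j3.323e+04 Ω
  Z2: Z = R = 471 Ω
  Z3: Z = jωL = j·3010·0.101 = 0 + j304 Ω
  Z4: Z = jωL = j·3010·0.00121 = 0 + j3.642 Ω
Step 3 — Ladder network (open output): work backward from the far end, alternating series and parallel combinations. Z_in = 140.8 - j3.301e+04 Ω = 3.301e+04∠-89.8° Ω.

Z = 140.8 - j3.301e+04 Ω = 3.301e+04∠-89.8° Ω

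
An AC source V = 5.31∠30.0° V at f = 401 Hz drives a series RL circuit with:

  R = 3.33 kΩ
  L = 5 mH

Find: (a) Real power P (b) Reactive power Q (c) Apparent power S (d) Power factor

Step 1 — Angular frequency: ω = 2π·f = 2π·401 = 2520 rad/s.
Step 2 — Component impedances:
  R: Z = R = 3330 Ω
  L: Z = jωL = j·2520·0.005 = 0 + j12.6 Ω
Step 3 — Series combination: Z_total = R + L = 3330 + j12.6 Ω = 3330∠0.2° Ω.
Step 4 — Source phasor: V = 5.31∠30.0° V = 4.599 + j2.655 V.
Step 5 — Current: I = V / Z = 0.001384 + j0.0007921 A = 0.001595∠29.8° A.
Step 6 — Complex power: S = V·I* = 0.008467 + j3.203e-05 VA.
Step 7 — Real power: P = Re(S) = 0.008467 W.
Step 8 — Reactive power: Q = Im(S) = 3.203e-05 VAR.
Step 9 — Apparent power: |S| = 0.008467 VA.
Step 10 — Power factor: PF = P/|S| = 1 (lagging).

(a) P = 0.008467 W  (b) Q = 3.203e-05 VAR  (c) S = 0.008467 VA  (d) PF = 1 (lagging)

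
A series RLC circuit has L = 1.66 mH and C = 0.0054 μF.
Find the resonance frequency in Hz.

Step 1 — Resonance condition Im(Z)=0 gives ω₀ = 1/√(LC).
Step 2 — ω₀ = 1/√(0.00166·5.4e-09) = 3.34e+05 rad/s.
Step 3 — f₀ = ω₀/(2π) = 5.316e+04 Hz.

f₀ = 5.316e+04 Hz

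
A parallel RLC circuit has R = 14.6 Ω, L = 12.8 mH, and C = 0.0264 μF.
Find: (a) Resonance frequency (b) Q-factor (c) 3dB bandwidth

Step 1 — Resonance: ω₀ = 1/√(LC) = 1/√(0.0128·2.64e-08) = 5.44e+04 rad/s.
Step 2 — f₀ = ω₀/(2π) = 8658 Hz.
Step 3 — Parallel Q: Q = R/(ω₀L) = 14.6/(5.44e+04·0.0128) = 0.02097.
Step 4 — Bandwidth: Δω = ω₀/Q = 2.594e+06 rad/s; BW = Δω/(2π) = 4.129e+05 Hz.

(a) f₀ = 8658 Hz  (b) Q = 0.02097  (c) BW = 4.129e+05 Hz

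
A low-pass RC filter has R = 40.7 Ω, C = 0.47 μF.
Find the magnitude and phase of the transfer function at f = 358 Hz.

Step 1 — Angular frequency: ω = 2π·358 = 2249 rad/s.
Step 2 — Transfer function: H(jω) = 1/(1 + jωRC).
Step 3 — Denominator: 1 + jωRC = 1 + j·2249·40.7·4.7e-07 = 1 + j0.04303.
Step 4 — H = 0.9982 - j0.04295.
Step 5 — Magnitude: |H| = 0.9991 (-0.0 dB); phase: φ = -2.5°.

|H| = 0.9991 (-0.0 dB), φ = -2.5°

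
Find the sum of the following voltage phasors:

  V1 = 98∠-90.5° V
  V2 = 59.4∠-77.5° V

Step 1 — Convert each phasor to rectangular form:
  V1 = 98·(cos(-90.5°) + j·sin(-90.5°)) = -0.8552 - j98 V
  V2 = 59.4·(cos(-77.5°) + j·sin(-77.5°)) = 12.86 - j57.99 V
Step 2 — Sum components: V_total = 12 - j156 V.
Step 3 — Convert to polar: |V_total| = 156.4 V, ∠V_total = -85.6°.

V_total = 156.4∠-85.6° V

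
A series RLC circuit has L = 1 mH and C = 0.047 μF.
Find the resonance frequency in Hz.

Step 1 — Resonance condition Im(Z)=0 gives ω₀ = 1/√(LC).
Step 2 — ω₀ = 1/√(0.001·4.7e-08) = 1.459e+05 rad/s.
Step 3 — f₀ = ω₀/(2π) = 2.322e+04 Hz.

f₀ = 2.322e+04 Hz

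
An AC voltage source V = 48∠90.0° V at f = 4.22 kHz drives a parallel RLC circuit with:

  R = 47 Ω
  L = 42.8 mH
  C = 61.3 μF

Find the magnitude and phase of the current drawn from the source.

Step 1 — Angular frequency: ω = 2π·f = 2π·4220 = 2.652e+04 rad/s.
Step 2 — Component impedances:
  R: Z = R = 47 Ω
  L: Z = jωL = j·2.652e+04·0.0428 = 0 + j1135 Ω
  C: Z = 1/(jωC) = -j/(ω·C) = 0 - j0.6152 Ω
Step 3 — Parallel combination: 1/Z_total = 1/R + 1/L + 1/C; Z_total = 0.008061 - j0.6155 Ω = 0.6155∠-89.2° Ω.
Step 4 — Source phasor: V = 48∠90.0° V = 0 + j48 V.
Step 5 — Ohm's law: I = V / Z_total = (0 + j48) / (0.008061 - j0.6155) = -77.98 + j1.021 A.
Step 6 — Convert to polar: |I| = 77.98 A, ∠I = 179.2°.

I = 77.98∠179.2° A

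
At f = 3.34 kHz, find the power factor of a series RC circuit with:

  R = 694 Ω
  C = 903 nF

Step 1 — Angular frequency: ω = 2π·f = 2π·3340 = 2.099e+04 rad/s.
Step 2 — Component impedances:
  R: Z = R = 694 Ω
  C: Z = 1/(jωC) = -j/(ω·C) = 0 - j52.77 Ω
Step 3 — Series combination: Z_total = R + C = 694 - j52.77 Ω = 696∠-4.3° Ω.
Step 4 — Power factor: PF = cos(φ) = Re(Z)/|Z| = 694/696 = 0.9971.
Step 5 — Type: Im(Z) = -52.77 ⇒ leading (phase φ = -4.3°).

PF = 0.9971 (leading, φ = -4.3°)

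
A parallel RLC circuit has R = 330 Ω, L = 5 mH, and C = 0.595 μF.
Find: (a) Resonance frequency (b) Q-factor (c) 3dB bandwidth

Step 1 — Resonance: ω₀ = 1/√(LC) = 1/√(0.005·5.95e-07) = 1.833e+04 rad/s.
Step 2 — f₀ = ω₀/(2π) = 2918 Hz.
Step 3 — Parallel Q: Q = R/(ω₀L) = 330/(1.833e+04·0.005) = 3.6.
Step 4 — Bandwidth: Δω = ω₀/Q = 5093 rad/s; BW = Δω/(2π) = 810.6 Hz.

(a) f₀ = 2918 Hz  (b) Q = 3.6  (c) BW = 810.6 Hz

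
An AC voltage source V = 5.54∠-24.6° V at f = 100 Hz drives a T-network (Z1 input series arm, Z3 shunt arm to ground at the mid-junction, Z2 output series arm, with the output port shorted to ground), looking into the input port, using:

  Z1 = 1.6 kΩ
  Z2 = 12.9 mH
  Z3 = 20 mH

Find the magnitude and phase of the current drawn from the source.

Step 1 — Angular frequency: ω = 2π·f = 2π·100 = 628.3 rad/s.
Step 2 — Component impedances:
  Z1: Z = R = 1600 Ω
  Z2: Z = jωL = j·628.3·0.0129 = 0 + j8.105 Ω
  Z3: Z = jωL = j·628.3·0.02 = 0 + j12.57 Ω
Step 3 — With the output port shorted to ground, the output series arm Z2 runs from the junction to ground; the shunt arm Z3 also runs from the junction to ground. They appear in parallel: Z3 || Z2 = 0 + j4.927 Ω.
Step 4 — Series with input arm Z1: Z_in = Z1 + (Z3 || Z2) = 1600 + j4.927 Ω = 1600∠0.2° Ω.
Step 5 — Source phasor: V = 5.54∠-24.6° V = 5.037 - j2.306 V.
Step 6 — Ohm's law: I = V / Z_total = (5.037 - j2.306) / (1600 + j4.927) = 0.003144 - j0.001451 A.
Step 7 — Convert to polar: |I| = 0.003462 A, ∠I = -24.8°.

I = 0.003462∠-24.8° A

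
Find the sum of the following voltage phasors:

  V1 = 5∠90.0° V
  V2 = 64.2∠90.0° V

Step 1 — Convert each phasor to rectangular form:
  V1 = 5·(cos(90.0°) + j·sin(90.0°)) = 0 + j5 V
  V2 = 64.2·(cos(90.0°) + j·sin(90.0°)) = 0 + j64.2 V
Step 2 — Sum components: V_total = 0 + j69.2 V.
Step 3 — Convert to polar: |V_total| = 69.2 V, ∠V_total = 90.0°.

V_total = 69.2∠90.0° V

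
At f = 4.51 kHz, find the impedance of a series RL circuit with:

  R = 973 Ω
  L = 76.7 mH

Step 1 — Angular frequency: ω = 2π·f = 2π·4510 = 2.834e+04 rad/s.
Step 2 — Component impedances:
  R: Z = R = 973 Ω
  L: Z = jωL = j·2.834e+04·0.0767 = 0 + j2173 Ω
Step 3 — Series combination: Z_total = R + L = 973 + j2173 Ω = 2381∠65.9° Ω.

Z = 973 + j2173 Ω = 2381∠65.9° Ω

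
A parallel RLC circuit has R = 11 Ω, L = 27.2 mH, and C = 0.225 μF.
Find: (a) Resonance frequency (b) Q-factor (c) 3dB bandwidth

Step 1 — Resonance: ω₀ = 1/√(LC) = 1/√(0.0272·2.25e-07) = 1.278e+04 rad/s.
Step 2 — f₀ = ω₀/(2π) = 2034 Hz.
Step 3 — Parallel Q: Q = R/(ω₀L) = 11/(1.278e+04·0.0272) = 0.03164.
Step 4 — Bandwidth: Δω = ω₀/Q = 4.04e+05 rad/s; BW = Δω/(2π) = 6.431e+04 Hz.

(a) f₀ = 2034 Hz  (b) Q = 0.03164  (c) BW = 6.431e+04 Hz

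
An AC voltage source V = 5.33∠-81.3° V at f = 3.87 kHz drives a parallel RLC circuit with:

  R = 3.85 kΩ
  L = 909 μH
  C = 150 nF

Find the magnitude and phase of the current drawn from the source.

Step 1 — Angular frequency: ω = 2π·f = 2π·3870 = 2.432e+04 rad/s.
Step 2 — Component impedances:
  R: Z = R = 3850 Ω
  L: Z = jωL = j·2.432e+04·0.000909 = 0 + j22.1 Ω
  C: Z = 1/(jωC) = -j/(ω·C) = 0 - j274.2 Ω
Step 3 — Parallel combination: 1/Z_total = 1/R + 1/L + 1/C; Z_total = 0.1501 + j24.04 Ω = 24.04∠89.6° Ω.
Step 4 — Source phasor: V = 5.33∠-81.3° V = 0.8062 - j5.269 V.
Step 5 — Ohm's law: I = V / Z_total = (0.8062 - j5.269) / (0.1501 + j24.04) = -0.2189 - j0.0349 A.
Step 6 — Convert to polar: |I| = 0.2217 A, ∠I = -170.9°.

I = 0.2217∠-170.9° A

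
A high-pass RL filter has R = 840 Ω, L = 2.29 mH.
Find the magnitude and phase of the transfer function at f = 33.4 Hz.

Step 1 — Angular frequency: ω = 2π·33.4 = 209.9 rad/s.
Step 2 — Transfer function: H(jω) = jωL/(R + jωL).
Step 3 — Numerator jωL = j·0.4806; denominator R + jωL = 840 + j0.4806.
Step 4 — H = 3.273e-07 + j0.0005721.
Step 5 — Magnitude: |H| = 0.0005721 (-64.9 dB); phase: φ = 90.0°.

|H| = 0.0005721 (-64.9 dB), φ = 90.0°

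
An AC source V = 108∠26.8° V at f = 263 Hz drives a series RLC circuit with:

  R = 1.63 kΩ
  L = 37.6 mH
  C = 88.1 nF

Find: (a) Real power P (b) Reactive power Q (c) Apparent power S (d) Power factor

Step 1 — Angular frequency: ω = 2π·f = 2π·263 = 1652 rad/s.
Step 2 — Component impedances:
  R: Z = R = 1630 Ω
  L: Z = jωL = j·1652·0.0376 = 0 + j62.13 Ω
  C: Z = 1/(jωC) = -j/(ω·C) = 0 - j6869 Ω
Step 3 — Series combination: Z_total = R + L + C = 1630 - j6807 Ω = 6999∠-76.5° Ω.
Step 4 — Source phasor: V = 108∠26.8° V = 96.4 + j48.69 V.
Step 5 — Current: I = V / Z = -0.003558 + j0.01501 A = 0.01543∠103.3° A.
Step 6 — Complex power: S = V·I* = 0.3881 - j1.621 VA.
Step 7 — Real power: P = Re(S) = 0.3881 W.
Step 8 — Reactive power: Q = Im(S) = -1.621 VAR.
Step 9 — Apparent power: |S| = 1.666 VA.
Step 10 — Power factor: PF = P/|S| = 0.2329 (leading).

(a) P = 0.3881 W  (b) Q = -1.621 VAR  (c) S = 1.666 VA  (d) PF = 0.2329 (leading)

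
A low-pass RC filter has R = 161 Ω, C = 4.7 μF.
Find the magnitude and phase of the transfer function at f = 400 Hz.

Step 1 — Angular frequency: ω = 2π·400 = 2513 rad/s.
Step 2 — Transfer function: H(jω) = 1/(1 + jωRC).
Step 3 — Denominator: 1 + jωRC = 1 + j·2513·161·4.7e-06 = 1 + j1.902.
Step 4 — H = 0.2166 - j0.4119.
Step 5 — Magnitude: |H| = 0.4654 (-6.6 dB); phase: φ = -62.3°.

|H| = 0.4654 (-6.6 dB), φ = -62.3°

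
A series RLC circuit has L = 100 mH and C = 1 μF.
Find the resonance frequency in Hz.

Step 1 — Resonance condition Im(Z)=0 gives ω₀ = 1/√(LC).
Step 2 — ω₀ = 1/√(0.1·1e-06) = 3162 rad/s.
Step 3 — f₀ = ω₀/(2π) = 503.3 Hz.

f₀ = 503.3 Hz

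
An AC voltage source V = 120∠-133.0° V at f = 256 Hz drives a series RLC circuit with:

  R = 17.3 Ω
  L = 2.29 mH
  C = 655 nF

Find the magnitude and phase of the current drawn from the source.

Step 1 — Angular frequency: ω = 2π·f = 2π·256 = 1608 rad/s.
Step 2 — Component impedances:
  R: Z = R = 17.3 Ω
  L: Z = jωL = j·1608·0.00229 = 0 + j3.683 Ω
  C: Z = 1/(jωC) = -j/(ω·C) = 0 - j949.2 Ω
Step 3 — Series combination: Z_total = R + L + C = 17.3 - j945.5 Ω = 945.6∠-89.0° Ω.
Step 4 — Source phasor: V = 120∠-133.0° V = -81.84 - j87.76 V.
Step 5 — Ohm's law: I = V / Z_total = (-81.84 - j87.76) / (17.3 - j945.5) = 0.09121 - j0.08823 A.
Step 6 — Convert to polar: |I| = 0.1269 A, ∠I = -44.0°.

I = 0.1269∠-44.0° A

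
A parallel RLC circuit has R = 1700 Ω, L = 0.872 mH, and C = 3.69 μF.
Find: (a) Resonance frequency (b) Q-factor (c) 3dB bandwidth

Step 1 — Resonance: ω₀ = 1/√(LC) = 1/√(0.000872·3.69e-06) = 1.763e+04 rad/s.
Step 2 — f₀ = ω₀/(2π) = 2806 Hz.
Step 3 — Parallel Q: Q = R/(ω₀L) = 1700/(1.763e+04·0.000872) = 110.6.
Step 4 — Bandwidth: Δω = ω₀/Q = 159.4 rad/s; BW = Δω/(2π) = 25.37 Hz.

(a) f₀ = 2806 Hz  (b) Q = 110.6  (c) BW = 25.37 Hz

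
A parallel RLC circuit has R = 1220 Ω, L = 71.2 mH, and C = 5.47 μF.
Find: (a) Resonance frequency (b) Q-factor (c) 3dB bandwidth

Step 1 — Resonance: ω₀ = 1/√(LC) = 1/√(0.0712·5.47e-06) = 1602 rad/s.
Step 2 — f₀ = ω₀/(2π) = 255 Hz.
Step 3 — Parallel Q: Q = R/(ω₀L) = 1220/(1602·0.0712) = 10.69.
Step 4 — Bandwidth: Δω = ω₀/Q = 149.8 rad/s; BW = Δω/(2π) = 23.85 Hz.

(a) f₀ = 255 Hz  (b) Q = 10.69  (c) BW = 23.85 Hz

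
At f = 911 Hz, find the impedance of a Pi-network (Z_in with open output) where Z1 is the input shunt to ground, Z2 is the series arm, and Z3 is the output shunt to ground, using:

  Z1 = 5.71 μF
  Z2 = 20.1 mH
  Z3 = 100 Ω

Step 1 — Angular frequency: ω = 2π·f = 2π·911 = 5724 rad/s.
Step 2 — Component impedances:
  Z1: Z = 1/(jωC) = -j/(ω·C) = 0 - j30.6 Ω
  Z2: Z = jωL = j·5724·0.0201 = 0 + j115.1 Ω
  Z3: Z = R = 100 Ω
Step 3 — With open output, the series arm Z2 and the output shunt Z3 appear in series to ground: Z2 + Z3 = 100 + j115.1 Ω.
Step 4 — Parallel with input shunt Z1: Z_in = Z1 || (Z2 + Z3) = 5.464 - j35.21 Ω = 35.63∠-81.2° Ω.

Z = 5.464 - j35.21 Ω = 35.63∠-81.2° Ω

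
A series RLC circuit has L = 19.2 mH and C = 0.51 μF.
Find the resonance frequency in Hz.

Step 1 — Resonance condition Im(Z)=0 gives ω₀ = 1/√(LC).
Step 2 — ω₀ = 1/√(0.0192·5.1e-07) = 1.011e+04 rad/s.
Step 3 — f₀ = ω₀/(2π) = 1608 Hz.

f₀ = 1608 Hz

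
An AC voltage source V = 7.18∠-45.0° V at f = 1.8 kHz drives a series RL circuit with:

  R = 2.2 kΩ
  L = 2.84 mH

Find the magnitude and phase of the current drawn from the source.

Step 1 — Angular frequency: ω = 2π·f = 2π·1800 = 1.131e+04 rad/s.
Step 2 — Component impedances:
  R: Z = R = 2200 Ω
  L: Z = jωL = j·1.131e+04·0.00284 = 0 + j32.12 Ω
Step 3 — Series combination: Z_total = R + L = 2200 + j32.12 Ω = 2200∠0.8° Ω.
Step 4 — Source phasor: V = 7.18∠-45.0° V = 5.077 - j5.077 V.
Step 5 — Ohm's law: I = V / Z_total = (5.077 - j5.077) / (2200 + j32.12) = 0.002274 - j0.002341 A.
Step 6 — Convert to polar: |I| = 0.003263 A, ∠I = -45.8°.

I = 0.003263∠-45.8° A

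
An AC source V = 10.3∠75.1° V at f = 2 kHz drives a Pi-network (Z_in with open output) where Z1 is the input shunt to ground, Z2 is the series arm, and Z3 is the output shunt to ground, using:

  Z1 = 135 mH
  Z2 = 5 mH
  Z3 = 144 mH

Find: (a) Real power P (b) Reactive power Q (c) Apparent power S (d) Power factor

Step 1 — Angular frequency: ω = 2π·f = 2π·2000 = 1.257e+04 rad/s.
Step 2 — Component impedances:
  Z1: Z = jωL = j·1.257e+04·0.135 = 0 + j1696 Ω
  Z2: Z = jωL = j·1.257e+04·0.005 = 0 + j62.83 Ω
  Z3: Z = jωL = j·1.257e+04·0.144 = 0 + j1810 Ω
Step 3 — With open output, the series arm Z2 and the output shunt Z3 appear in series to ground: Z2 + Z3 = 0 + j1872 Ω.
Step 4 — Parallel with input shunt Z1: Z_in = Z1 || (Z2 + Z3) = 0 + j890 Ω = 890∠90.0° Ω.
Step 5 — Source phasor: V = 10.3∠75.1° V = 2.648 + j9.954 V.
Step 6 — Current: I = V / Z = 0.01118 - j0.002976 A = 0.01157∠-14.9° A.
Step 7 — Complex power: S = V·I* = 0 + j0.1192 VA.
Step 8 — Real power: P = Re(S) = 0 W.
Step 9 — Reactive power: Q = Im(S) = 0.1192 VAR.
Step 10 — Apparent power: |S| = 0.1192 VA.
Step 11 — Power factor: PF = P/|S| = 0 (lagging).

(a) P = 0 W  (b) Q = 0.1192 VAR  (c) S = 0.1192 VA  (d) PF = 0 (lagging)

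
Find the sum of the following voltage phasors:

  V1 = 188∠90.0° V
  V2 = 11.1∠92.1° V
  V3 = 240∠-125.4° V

Step 1 — Convert each phasor to rectangular form:
  V1 = 188·(cos(90.0°) + j·sin(90.0°)) = 0 + j188 V
  V2 = 11.1·(cos(92.1°) + j·sin(92.1°)) = -0.4067 + j11.09 V
  V3 = 240·(cos(-125.4°) + j·sin(-125.4°)) = -139 - j195.6 V
Step 2 — Sum components: V_total = -139.4 + j3.462 V.
Step 3 — Convert to polar: |V_total| = 139.5 V, ∠V_total = 178.6°.

V_total = 139.5∠178.6° V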